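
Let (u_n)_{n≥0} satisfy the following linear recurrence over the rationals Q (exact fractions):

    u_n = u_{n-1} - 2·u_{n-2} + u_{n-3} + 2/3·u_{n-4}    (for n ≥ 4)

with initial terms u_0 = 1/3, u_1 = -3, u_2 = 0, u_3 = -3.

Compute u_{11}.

u_4 = 1·-3 + -2·0 + 1·-3 + 2/3·1/3 = -52/9
u_5 = 1·-52/9 + -2·-3 + 1·0 + 2/3·-3 = -16/9
u_6 = 1·-16/9 + -2·-52/9 + 1·-3 + 2/3·0 = 61/9
u_7 = 1·61/9 + -2·-16/9 + 1·-52/9 + 2/3·-3 = 23/9
u_8 = 1·23/9 + -2·61/9 + 1·-16/9 + 2/3·-52/9 = -449/27
u_9 = 1·-449/27 + -2·23/9 + 1·61/9 + 2/3·-16/9 = -436/27
u_10 = 1·-436/27 + -2·-449/27 + 1·23/9 + 2/3·61/9 = 653/27
u_11 = 1·653/27 + -2·-436/27 + 1·-449/27 + 2/3·23/9 = 374/9

374/9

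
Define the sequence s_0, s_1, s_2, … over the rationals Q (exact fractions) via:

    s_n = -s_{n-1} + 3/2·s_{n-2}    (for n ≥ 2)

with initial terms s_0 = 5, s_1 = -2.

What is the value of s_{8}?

s_2 = -1·-2 + 3/2·5 = 19/2
s_3 = -1·19/2 + 3/2·-2 = -25/2
s_4 = -1·-25/2 + 3/2·19/2 = 107/4
s_5 = -1·107/4 + 3/2·-25/2 = -91/2
s_6 = -1·-91/2 + 3/2·107/4 = 685/8
s_7 = -1·685/8 + 3/2·-91/2 = -1231/8
s_8 = -1·-1231/8 + 3/2·685/8 = 4517/16

4517/16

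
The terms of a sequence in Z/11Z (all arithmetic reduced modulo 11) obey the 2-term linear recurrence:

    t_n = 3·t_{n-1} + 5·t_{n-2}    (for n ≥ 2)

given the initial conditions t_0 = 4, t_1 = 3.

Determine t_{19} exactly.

6

t_2 = 3·3 + 5·4 = 7
t_3 = 3·7 + 5·3 = 3
t_4 = 3·3 + 5·7 = 0
t_5 = 3·0 + 5·3 = 4
t_6 = 3·4 + 5·0 = 1
t_7 = 3·1 + 5·4 = 1
t_8 = 3·1 + 5·1 = 8
t_9 = 3·8 + 5·1 = 7
t_10 = 3·7 + 5·8 = 6
t_11 = 3·6 + 5·7 = 9
t_12 = 3·9 + 5·6 = 2
t_13 = 3·2 + 5·9 = 7
t_14 = 3·7 + 5·2 = 9
t_15 = 3·9 + 5·7 = 7
t_16 = 3·7 + 5·9 = 0
t_17 = 3·0 + 5·7 = 2
t_18 = 3·2 + 5·0 = 6
t_19 = 3·6 + 5·2 = 6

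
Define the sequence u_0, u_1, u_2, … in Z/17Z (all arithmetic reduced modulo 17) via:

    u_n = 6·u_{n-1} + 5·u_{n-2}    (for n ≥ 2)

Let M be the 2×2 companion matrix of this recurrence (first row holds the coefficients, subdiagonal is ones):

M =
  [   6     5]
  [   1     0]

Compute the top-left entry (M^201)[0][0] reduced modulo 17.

(M^201)[0][0] is the top entry after applying M 201 times to the unit state (1, 0). Equivalently it is h_{202} for the auxiliary sequence (h_n) obeying the same recurrence with h_1 = 1 and h_i = 0 for 0 ≤ i < 1:
h_2 = 6·1 + 5·0 = 6
h_3 = 6·6 + 5·1 = 7
h_4 = 6·7 + 5·6 = 4
h_5 = 6·4 + 5·7 = 8
h_6 = 6·8 + 5·4 = 0
h_7 = 6·0 + 5·8 = 6
h_8 = 6·6 + 5·0 = 2
h_9 = 6·2 + 5·6 = 8
h_10 = 6·8 + 5·2 = 7
h_11 = 6·7 + 5·8 = 14
h_12 = 6·14 + 5·7 = 0
h_13 = 6·0 + 5·14 = 2
h_14 = 6·2 + 5·0 = 12
h_15 = 6·12 + 5·2 = 14
h_16 = 6·14 + 5·12 = 8
h_17 = 6·8 + 5·14 = 16
h_18 = 6·16 + 5·8 = 0
h_19 = 6·0 + 5·16 = 12
h_20 = 6·12 + 5·0 = 4
h_21 = 6·4 + 5·12 = 16
h_22 = 6·16 + 5·4 = 14
h_23 = 6·14 + 5·16 = 11
h_24 = 6·11 + 5·14 = 0
h_25 = 6·0 + 5·11 = 4
h_26 = 6·4 + 5·0 = 7
h_27 = 6·7 + 5·4 = 11
h_28 = 6·11 + 5·7 = 16
h_29 = 6·16 + 5·11 = 15
h_30 = 6·15 + 5·16 = 0
h_31 = 6·0 + 5·15 = 7
h_32 = 6·7 + 5·0 = 8
h_33 = 6·8 + 5·7 = 15
h_34 = 6·15 + 5·8 = 11
h_35 = 6·11 + 5·15 = 5
h_36 = 6·5 + 5·11 = 0
h_37 = 6·0 + 5·5 = 8
h_38 = 6·8 + 5·0 = 14
h_39 = 6·14 + 5·8 = 5
h_40 = 6·5 + 5·14 = 15
h_41 = 6·15 + 5·5 = 13
h_42 = 6·13 + 5·15 = 0
h_43 = 6·0 + 5·13 = 14
h_44 = 6·14 + 5·0 = 16
h_45 = 6·16 + 5·14 = 13
h_46 = 6·13 + 5·16 = 5
h_47 = 6·5 + 5·13 = 10
h_48 = 6·10 + 5·5 = 0
h_49 = 6·0 + 5·10 = 16
h_50 = 6·16 + 5·0 = 11
h_51 = 6·11 + 5·16 = 10
h_52 = 6·10 + 5·11 = 13
h_53 = 6·13 + 5·10 = 9
h_54 = 6·9 + 5·13 = 0
h_55 = 6·0 + 5·9 = 11
h_56 = 6·11 + 5·0 = 15
h_57 = 6·15 + 5·11 = 9
h_58 = 6·9 + 5·15 = 10
h_59 = 6·10 + 5·9 = 3
h_60 = 6·3 + 5·10 = 0
h_61 = 6·0 + 5·3 = 15
h_62 = 6·15 + 5·0 = 5
h_63 = 6·5 + 5·15 = 3
h_64 = 6·3 + 5·5 = 9
h_65 = 6·9 + 5·3 = 1
h_66 = 6·1 + 5·9 = 0
h_67 = 6·0 + 5·1 = 5
h_68 = 6·5 + 5·0 = 13
h_69 = 6·13 + 5·5 = 1
h_70 = 6·1 + 5·13 = 3
h_71 = 6·3 + 5·1 = 6
h_72 = 6·6 + 5·3 = 0
h_73 = 6·0 + 5·6 = 13
h_74 = 6·13 + 5·0 = 10
h_75 = 6·10 + 5·13 = 6
h_76 = 6·6 + 5·10 = 1
h_77 = 6·1 + 5·6 = 2
h_78 = 6·2 + 5·1 = 0
h_79 = 6·0 + 5·2 = 10
h_80 = 6·10 + 5·0 = 9
h_81 = 6·9 + 5·10 = 2
h_82 = 6·2 + 5·9 = 6
h_83 = 6·6 + 5·2 = 12
h_84 = 6·12 + 5·6 = 0
h_85 = 6·0 + 5·12 = 9
h_86 = 6·9 + 5·0 = 3
h_87 = 6·3 + 5·9 = 12
h_88 = 6·12 + 5·3 = 2
h_89 = 6·2 + 5·12 = 4
h_90 = 6·4 + 5·2 = 0
h_91 = 6·0 + 5·4 = 3
h_92 = 6·3 + 5·0 = 1
h_93 = 6·1 + 5·3 = 4
h_94 = 6·4 + 5·1 = 12
h_95 = 6·12 + 5·4 = 7
h_96 = 6·7 + 5·12 = 0
h_97 = 6·0 + 5·7 = 1
(h_96, h_97) = (0, 1) = (h_0, h_1), so the sequence has period 96.
202 ≡ 10 (mod 96), hence h_202 = h_10 = 7.

7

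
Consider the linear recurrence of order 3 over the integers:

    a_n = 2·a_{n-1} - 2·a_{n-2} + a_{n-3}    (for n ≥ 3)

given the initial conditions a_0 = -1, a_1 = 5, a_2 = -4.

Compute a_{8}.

a_3 = 2·-4 + -2·5 + 1·-1 = -19
a_4 = 2·-19 + -2·-4 + 1·5 = -25
a_5 = 2·-25 + -2·-19 + 1·-4 = -16
a_6 = 2·-16 + -2·-25 + 1·-19 = -1
a_7 = 2·-1 + -2·-16 + 1·-25 = 5
a_8 = 2·5 + -2·-1 + 1·-16 = -4

-4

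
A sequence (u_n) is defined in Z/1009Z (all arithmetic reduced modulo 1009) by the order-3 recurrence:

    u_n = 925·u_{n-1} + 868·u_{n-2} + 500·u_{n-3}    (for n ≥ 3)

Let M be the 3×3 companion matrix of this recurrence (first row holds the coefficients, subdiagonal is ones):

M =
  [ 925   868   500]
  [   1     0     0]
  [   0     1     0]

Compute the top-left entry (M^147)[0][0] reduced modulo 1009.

936

(M^147)[0][0] is the top entry after applying M 147 times to the unit state (1, 0, 0). Equivalently it is h_{149} for the auxiliary sequence (h_n) obeying the same recurrence with h_2 = 1 and h_i = 0 for 0 ≤ i < 2:
h_3 = 925·1 + 868·0 + 500·0 = 925
h_4 = 925·925 + 868·1 + 500·0 = 861
h_5 = 925·861 + 868·925 + 500·1 = 560
h_6 = 925·560 + 868·861 + 500·925 = 440
h_7 = 925·440 + 868·560 + 500·861 = 781
h_8 = 925·781 + 868·440 + 500·560 = 1006
Continuing the recurrence:
  h_9 = 150;  h_10 = 957;  h_11 = 889;  h_12 = 593;  h_13 = 639;  h_14 = 475
  h_15 = 16;  h_16 = 949;  h_17 = 142;  h_18 = 496;  h_19 = 133;  h_20 = 991
  h_21 = 707;  h_22 = 569;  h_23 = 921;  h_24 = 161;  h_25 = 864;  h_26 = 974
  h_27 = 967;  h_28 = 539;  h_29 = 659;  h_30 = 4;  h_31 = 679;  h_32 = 479
  h_33 = 222;  h_34 = 54;  h_35 = 853;  h_36 = 455;  h_37 = 686;  h_38 = 3
  h_39 = 361;  h_40 = 472;  h_41 = 752;  h_42 = 330;  h_43 = 339;  h_44 = 312
  h_45 = 183;  h_46 = 155;  h_47 = 133;  h_48 = 960;  h_49 = 305;  h_50 = 366
  h_51 = 633;  h_52 = 299;  h_53 = 19;  h_54 = 315;  h_55 = 290;  h_56 = 256
  h_57 = 260;  h_58 = 290;  h_59 = 386;  h_60 = 182;  h_61 = 620;  h_62 = 232
  h_63 = 236;  h_64 = 169;  h_65 = 925;  h_66 = 327;  h_67 = 264;  h_68 = 707
  h_69 = 294;  h_70 = 554;  h_71 = 143;  h_72 = 370;  h_73 = 750;  h_74 = 726
  h_75 = 104;  h_76 = 549;  h_77 = 529;  h_78 = 785;  h_79 = 783;  h_80 = 260
  h_81 = 944;  h_82 = 87;  h_83 = 687;  h_84 = 443;  h_85 = 231;  h_86 = 302
  h_87 = 103;  h_88 = 699;  h_89 = 68;  h_90 = 706;  h_91 = 106;  h_92 = 216
  h_93 = 57;  h_94 = 603;  h_95 = 879;  h_96 = 811;  h_97 = 465;  h_98 = 542
  h_99 = 788;  h_100 = 85;  h_101 = 393;  h_102 = 898;  h_103 = 447;  h_104 = 46
  h_105 = 707;  h_106 = 222;  h_107 = 520;  h_108 = 34;  h_109 = 518;  h_110 = 813
  h_111 = 786;  h_112 = 650;  h_113 = 932;  h_114 = 73;  h_115 = 791;  h_116 = 798
  h_117 = 206;  h_118 = 311;  h_119 = 770;  h_120 = 523;  h_121 = 980;  h_122 = 903
  h_123 = 45;  h_124 = 702;  h_125 = 749;  h_126 = 853;  h_127 = 191;  h_128 = 59
  h_129 = 94;  h_130 = 583;  h_131 = 571;  h_132 = 580;  h_133 = 829;  h_134 = 896
  h_135 = 983;  h_136 = 765;  h_137 = 959;  h_138 = 379;  h_139 = 528;  h_140 = 307
  h_141 = 472;  h_142 = 454;  h_143 = 380;  h_144 = 824;  h_145 = 277;  h_146 = 98
  h_147 = 462
h_148 = 925·462 + 868·98 + 500·277 = 109
h_149 = 925·109 + 868·462 + 500·98 = 936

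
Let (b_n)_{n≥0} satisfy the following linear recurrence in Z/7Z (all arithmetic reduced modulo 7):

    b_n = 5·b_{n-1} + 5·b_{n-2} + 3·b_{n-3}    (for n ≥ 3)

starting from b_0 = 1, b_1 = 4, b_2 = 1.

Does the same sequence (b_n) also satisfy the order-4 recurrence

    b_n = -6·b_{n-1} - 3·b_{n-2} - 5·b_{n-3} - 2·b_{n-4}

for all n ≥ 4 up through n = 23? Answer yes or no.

Terms b_0..b_23: 1, 4, 1, 0, 3, 4, 0, 1, 3, 6, 6, 6, 1, 4, 1, 0, 3, 4, 0, 1, 3, 6, 6, 6
n=4: candidate gives 3, actual b_4 = 3 ✓
n=5: candidate gives 4, actual b_5 = 4 ✓
n=6: candidate gives 0, actual b_6 = 0 ✓
n=7: candidate gives 1, actual b_7 = 1 ✓
n=8: candidate gives 3, actual b_8 = 3 ✓
n=9: candidate gives 6, actual b_9 = 6 ✓
n=10: candidate gives 6, actual b_10 = 6 ✓
n=11: candidate gives 6, actual b_11 = 6 ✓
n=12: candidate gives 1, actual b_12 = 1 ✓
n=13: candidate gives 4, actual b_13 = 4 ✓
n=14: candidate gives 1, actual b_14 = 1 ✓
n=15: candidate gives 0, actual b_15 = 0 ✓
n=16: candidate gives 3, actual b_16 = 3 ✓
n=17: candidate gives 4, actual b_17 = 4 ✓
n=18: candidate gives 0, actual b_18 = 0 ✓
n=19: candidate gives 1, actual b_19 = 1 ✓
n=20: candidate gives 3, actual b_20 = 3 ✓
n=21: candidate gives 6, actual b_21 = 6 ✓
n=22: candidate gives 6, actual b_22 = 6 ✓
n=23: candidate gives 6, actual b_23 = 6 ✓

yes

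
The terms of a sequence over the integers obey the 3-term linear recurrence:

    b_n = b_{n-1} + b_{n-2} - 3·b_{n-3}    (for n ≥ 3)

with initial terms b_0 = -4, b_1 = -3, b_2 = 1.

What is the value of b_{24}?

52456

b_3 = 1·1 + 1·-3 + -3·-4 = 10
b_4 = 1·10 + 1·1 + -3·-3 = 20
b_5 = 1·20 + 1·10 + -3·1 = 27
b_6 = 1·27 + 1·20 + -3·10 = 17
b_7 = 1·17 + 1·27 + -3·20 = -16
b_8 = 1·-16 + 1·17 + -3·27 = -80
b_9 = 1·-80 + 1·-16 + -3·17 = -147
b_10 = 1·-147 + 1·-80 + -3·-16 = -179
b_11 = 1·-179 + 1·-147 + -3·-80 = -86
b_12 = 1·-86 + 1·-179 + -3·-147 = 176
b_13 = 1·176 + 1·-86 + -3·-179 = 627
b_14 = 1·627 + 1·176 + -3·-86 = 1061
b_15 = 1·1061 + 1·627 + -3·176 = 1160
b_16 = 1·1160 + 1·1061 + -3·627 = 340
b_17 = 1·340 + 1·1160 + -3·1061 = -1683
b_18 = 1·-1683 + 1·340 + -3·1160 = -4823
b_19 = 1·-4823 + 1·-1683 + -3·340 = -7526
b_20 = 1·-7526 + 1·-4823 + -3·-1683 = -7300
b_21 = 1·-7300 + 1·-7526 + -3·-4823 = -357
b_22 = 1·-357 + 1·-7300 + -3·-7526 = 14921
b_23 = 1·14921 + 1·-357 + -3·-7300 = 36464
b_24 = 1·36464 + 1·14921 + -3·-357 = 52456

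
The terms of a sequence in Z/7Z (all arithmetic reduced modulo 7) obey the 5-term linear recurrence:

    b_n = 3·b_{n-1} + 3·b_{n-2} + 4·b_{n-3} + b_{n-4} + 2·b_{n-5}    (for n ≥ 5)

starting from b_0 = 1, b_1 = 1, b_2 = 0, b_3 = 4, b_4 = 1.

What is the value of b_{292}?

6

b_5 = 3·1 + 3·4 + 4·0 + 1·1 + 2·1 = 4
b_6 = 3·4 + 3·1 + 4·4 + 1·0 + 2·1 = 5
b_7 = 3·5 + 3·4 + 4·1 + 1·4 + 2·0 = 0
b_8 = 3·0 + 3·5 + 4·4 + 1·1 + 2·4 = 5
b_9 = 3·5 + 3·0 + 4·5 + 1·4 + 2·1 = 6
b_10 = 3·6 + 3·5 + 4·0 + 1·5 + 2·4 = 4
Continuing the recurrence:
  b_11 = 4;  b_12 = 4;  b_13 = 0;  b_14 = 2;  b_15 = 6;  b_16 = 1
  b_17 = 2;  b_18 = 0;  b_19 = 6;  b_20 = 4;  b_21 = 6;  b_22 = 2
  b_23 = 4;  b_24 = 2;  b_25 = 5;  b_26 = 2;  b_27 = 2;  b_28 = 0
  b_29 = 2;  b_30 = 5;  b_31 = 6;  b_32 = 3;  b_33 = 0;  b_34 = 0
  b_35 = 0;  b_36 = 1;  b_37 = 2;  b_38 = 2;  b_39 = 2;  b_40 = 0
  b_41 = 4;  b_42 = 5;  b_43 = 5;  b_44 = 1;  b_45 = 0;  b_46 = 1
  b_47 = 1;  b_48 = 3;  b_49 = 4;  b_50 = 5;  b_51 = 0;  b_52 = 1
  b_53 = 5;  b_54 = 3;  b_55 = 3;  b_56 = 4;  b_57 = 5;  b_58 = 3
  b_59 = 0;  b_60 = 4;  b_61 = 2;  b_62 = 3;  b_63 = 2;  b_64 = 6
  b_65 = 4;  b_66 = 3;  b_67 = 4;  b_68 = 5;  b_69 = 6;  b_70 = 4
  b_71 = 4;  b_72 = 5;  b_73 = 3;  b_74 = 0;  b_75 = 6;  b_76 = 1
  b_77 = 6;  b_78 = 2;  b_79 = 6;  b_80 = 5;  b_81 = 0;  b_82 = 4
  b_83 = 0;  b_84 = 1;  b_85 = 1;  b_86 = 3;  b_87 = 3;  b_88 = 2
  b_89 = 2;  b_90 = 1;  b_91 = 5;  b_92 = 6;  b_93 = 1;  b_94 = 4
  b_95 = 4;  b_96 = 2;  b_97 = 5;  b_98 = 1;  b_99 = 3;  b_100 = 0
  b_101 = 1;  b_102 = 5;  b_103 = 2;  b_104 = 3;  b_105 = 1;  b_106 = 6
  b_107 = 3;  b_108 = 3;  b_109 = 0;  b_110 = 1;  b_111 = 2;  b_112 = 4
  b_113 = 0;  b_114 = 0;  b_115 = 6;  b_116 = 5;  b_117 = 6;  b_118 = 1
  b_119 = 5;  b_120 = 3;  b_121 = 2;  b_122 = 6;  b_123 = 1;  b_124 = 0
  b_125 = 0;  b_126 = 0;  b_127 = 6;  b_128 = 6;  b_129 = 1;  b_130 = 3
  b_131 = 0;  b_132 = 3;  b_133 = 6;  b_134 = 4;  b_135 = 6;  b_136 = 1
  b_137 = 0;  b_138 = 1;  b_139 = 0;  b_140 = 2;  b_141 = 5;  b_142 = 1
  b_143 = 0;  b_144 = 4;  b_145 = 4;  b_146 = 0;  b_147 = 2;  b_148 = 5
  b_149 = 5;  b_150 = 4;  b_151 = 0;  b_152 = 6;  b_153 = 0;  b_154 = 4
  b_155 = 2;  b_156 = 3;  b_157 = 1;  b_158 = 3;  b_159 = 6;  b_160 = 3
  b_161 = 4;  b_162 = 1;  b_163 = 4;  b_164 = 4;  b_165 = 3;  b_166 = 4
  b_167 = 1;  b_168 = 4;  b_169 = 0;  b_170 = 5;  b_171 = 5;  b_172 = 1
  b_173 = 4;  b_174 = 5;  b_175 = 4;  b_176 = 5;  b_177 = 4;  b_178 = 0
  b_179 = 4;  b_180 = 6;  b_181 = 2;  b_182 = 6;  b_183 = 3;  b_184 = 0
  b_185 = 5;  b_186 = 2;  b_187 = 1;  b_188 = 0;  b_189 = 2;  b_190 = 1
  b_191 = 0;  b_192 = 6;  b_193 = 3;  b_194 = 4;  b_195 = 5;  b_196 = 3
  b_197 = 6;  b_198 = 1;  b_199 = 4;  b_200 = 3;  b_201 = 2;  b_202 = 2
  b_203 = 2;  b_204 = 3;  b_205 = 3;  b_206 = 4;  b_207 = 4;  b_208 = 1
  b_209 = 5;  b_210 = 2;  b_211 = 2;  b_212 = 6;  b_213 = 4;  b_214 = 1
  b_215 = 3;  b_216 = 3;  b_217 = 3;  b_218 = 4;  b_219 = 3;  b_220 = 0
  b_221 = 6;  b_222 = 5;  b_223 = 2;  b_224 = 2;  b_225 = 3;  b_226 = 5
  b_227 = 2;  b_228 = 4;  b_229 = 3;  b_230 = 5;  b_231 = 3;  b_232 = 2
  b_233 = 4;  b_234 = 6;  b_235 = 2;  b_236 = 6;  b_237 = 0;  b_238 = 5
  b_239 = 4;  b_240 = 2;  b_241 = 1;  b_242 = 2;  b_243 = 3;  b_244 = 1
  b_245 = 4;  b_246 = 3;  b_247 = 4;  b_248 = 2;  b_249 = 1;  b_250 = 1
  b_251 = 3;  b_252 = 5;  b_253 = 5;  b_254 = 3;  b_255 = 0;  b_256 = 5
  b_257 = 0;  b_258 = 0;  b_259 = 5;  b_260 = 6;  b_261 = 1;  b_262 = 6
  b_263 = 1;  b_264 = 6;  b_265 = 2;  b_266 = 1;  b_267 = 4;  b_268 = 3
  b_269 = 4;  b_270 = 0;  b_271 = 2;  b_272 = 5;  b_273 = 3;  b_274 = 5
  b_275 = 4;  b_276 = 6;  b_277 = 0;  b_278 = 3;  b_279 = 5;  b_280 = 3
  b_281 = 6;  b_282 = 1;  b_283 = 2;  b_284 = 4;  b_285 = 6;  b_286 = 2
  b_287 = 2;  b_288 = 2;  b_289 = 6;  b_290 = 4
b_291 = 3·4 + 3·6 + 4·2 + 1·2 + 2·2 = 2
b_292 = 3·2 + 3·4 + 4·6 + 1·2 + 2·2 = 6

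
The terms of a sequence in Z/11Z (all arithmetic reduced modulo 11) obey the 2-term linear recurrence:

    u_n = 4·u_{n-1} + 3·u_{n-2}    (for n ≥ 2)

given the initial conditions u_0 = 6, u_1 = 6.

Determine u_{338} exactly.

u_2 = 4·6 + 3·6 = 9
u_3 = 4·9 + 3·6 = 10
u_4 = 4·10 + 3·9 = 1
u_5 = 4·1 + 3·10 = 1
u_6 = 4·1 + 3·1 = 7
u_7 = 4·7 + 3·1 = 9
u_8 = 4·9 + 3·7 = 2
u_9 = 4·2 + 3·9 = 2
u_10 = 4·2 + 3·2 = 3
u_11 = 4·3 + 3·2 = 7
u_12 = 4·7 + 3·3 = 4
u_13 = 4·4 + 3·7 = 4
u_14 = 4·4 + 3·4 = 6
u_15 = 4·6 + 3·4 = 3
u_16 = 4·3 + 3·6 = 8
u_17 = 4·8 + 3·3 = 8
u_18 = 4·8 + 3·8 = 1
u_19 = 4·1 + 3·8 = 6
u_20 = 4·6 + 3·1 = 5
u_21 = 4·5 + 3·6 = 5
u_22 = 4·5 + 3·5 = 2
u_23 = 4·2 + 3·5 = 1
u_24 = 4·1 + 3·2 = 10
u_25 = 4·10 + 3·1 = 10
u_26 = 4·10 + 3·10 = 4
u_27 = 4·4 + 3·10 = 2
u_28 = 4·2 + 3·4 = 9
u_29 = 4·9 + 3·2 = 9
u_30 = 4·9 + 3·9 = 8
u_31 = 4·8 + 3·9 = 4
u_32 = 4·4 + 3·8 = 7
u_33 = 4·7 + 3·4 = 7
u_34 = 4·7 + 3·7 = 5
u_35 = 4·5 + 3·7 = 8
u_36 = 4·8 + 3·5 = 3
u_37 = 4·3 + 3·8 = 3
u_38 = 4·3 + 3·3 = 10
u_39 = 4·10 + 3·3 = 5
u_40 = 4·5 + 3·10 = 6
u_41 = 4·6 + 3·5 = 6
(u_40, u_41) = (6, 6) = (u_0, u_1), so the sequence has period 40.
338 ≡ 18 (mod 40), hence u_338 = u_18 = 1.

1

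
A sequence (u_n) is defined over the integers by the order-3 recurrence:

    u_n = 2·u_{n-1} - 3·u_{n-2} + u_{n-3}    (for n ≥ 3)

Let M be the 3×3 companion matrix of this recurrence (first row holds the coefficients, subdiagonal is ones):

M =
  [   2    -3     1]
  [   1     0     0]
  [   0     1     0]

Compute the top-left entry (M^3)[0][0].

-3

(M^3)[0][0] is the top entry after applying M 3 times to the unit state (1, 0, 0). Equivalently it is h_{5} for the auxiliary sequence (h_n) obeying the same recurrence with h_2 = 1 and h_i = 0 for 0 ≤ i < 2:
h_3 = 2·1 + -3·0 + 1·0 = 2
h_4 = 2·2 + -3·1 + 1·0 = 1
h_5 = 2·1 + -3·2 + 1·1 = -3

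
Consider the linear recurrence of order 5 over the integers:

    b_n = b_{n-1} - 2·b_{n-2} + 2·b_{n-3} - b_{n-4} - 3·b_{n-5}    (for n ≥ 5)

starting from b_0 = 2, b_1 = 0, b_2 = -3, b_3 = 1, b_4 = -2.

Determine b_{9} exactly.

b_5 = 1·-2 + -2·1 + 2·-3 + -1·0 + -3·2 = -16
b_6 = 1·-16 + -2·-2 + 2·1 + -1·-3 + -3·0 = -7
b_7 = 1·-7 + -2·-16 + 2·-2 + -1·1 + -3·-3 = 29
b_8 = 1·29 + -2·-7 + 2·-16 + -1·-2 + -3·1 = 10
b_9 = 1·10 + -2·29 + 2·-7 + -1·-16 + -3·-2 = -40

-40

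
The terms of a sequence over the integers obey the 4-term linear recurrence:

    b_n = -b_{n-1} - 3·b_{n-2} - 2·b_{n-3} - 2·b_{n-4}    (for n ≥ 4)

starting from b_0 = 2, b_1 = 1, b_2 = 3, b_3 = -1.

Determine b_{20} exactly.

-3075

b_4 = -1·-1 + -3·3 + -2·1 + -2·2 = -14
b_5 = -1·-14 + -3·-1 + -2·3 + -2·1 = 9
b_6 = -1·9 + -3·-14 + -2·-1 + -2·3 = 29
b_7 = -1·29 + -3·9 + -2·-14 + -2·-1 = -26
b_8 = -1·-26 + -3·29 + -2·9 + -2·-14 = -51
b_9 = -1·-51 + -3·-26 + -2·29 + -2·9 = 53
b_10 = -1·53 + -3·-51 + -2·-26 + -2·29 = 94
b_11 = -1·94 + -3·53 + -2·-51 + -2·-26 = -99
b_12 = -1·-99 + -3·94 + -2·53 + -2·-51 = -187
b_13 = -1·-187 + -3·-99 + -2·94 + -2·53 = 190
b_14 = -1·190 + -3·-187 + -2·-99 + -2·94 = 381
b_15 = -1·381 + -3·190 + -2·-187 + -2·-99 = -379
b_16 = -1·-379 + -3·381 + -2·190 + -2·-187 = -770
b_17 = -1·-770 + -3·-379 + -2·381 + -2·190 = 765
b_18 = -1·765 + -3·-770 + -2·-379 + -2·381 = 1541
b_19 = -1·1541 + -3·765 + -2·-770 + -2·-379 = -1538
b_20 = -1·-1538 + -3·1541 + -2·765 + -2·-770 = -3075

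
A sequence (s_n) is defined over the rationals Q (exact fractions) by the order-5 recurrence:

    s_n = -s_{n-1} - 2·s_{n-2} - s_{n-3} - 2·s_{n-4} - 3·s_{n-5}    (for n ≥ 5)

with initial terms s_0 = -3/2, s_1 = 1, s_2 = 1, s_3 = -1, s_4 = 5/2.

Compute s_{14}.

s_5 = -1·5/2 + -2·-1 + -1·1 + -2·1 + -3·-3/2 = 1
s_6 = -1·1 + -2·5/2 + -1·-1 + -2·1 + -3·1 = -10
s_7 = -1·-10 + -2·1 + -1·5/2 + -2·-1 + -3·1 = 9/2
s_8 = -1·9/2 + -2·-10 + -1·1 + -2·5/2 + -3·-1 = 25/2
s_9 = -1·25/2 + -2·9/2 + -1·-10 + -2·1 + -3·5/2 = -21
s_10 = -1·-21 + -2·25/2 + -1·9/2 + -2·-10 + -3·1 = 17/2
s_11 = -1·17/2 + -2·-21 + -1·25/2 + -2·9/2 + -3·-10 = 42
s_12 = -1·42 + -2·17/2 + -1·-21 + -2·25/2 + -3·9/2 = -153/2
s_13 = -1·-153/2 + -2·42 + -1·17/2 + -2·-21 + -3·25/2 = -23/2
s_14 = -1·-23/2 + -2·-153/2 + -1·42 + -2·17/2 + -3·-21 = 337/2

337/2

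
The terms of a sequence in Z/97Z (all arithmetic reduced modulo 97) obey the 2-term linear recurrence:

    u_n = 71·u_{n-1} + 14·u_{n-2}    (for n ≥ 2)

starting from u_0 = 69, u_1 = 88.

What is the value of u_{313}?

u_2 = 71·88 + 14·69 = 36
u_3 = 71·36 + 14·88 = 5
u_4 = 71·5 + 14·36 = 83
u_5 = 71·83 + 14·5 = 46
u_6 = 71·46 + 14·83 = 63
u_7 = 71·63 + 14·46 = 73
u_8 = 71·73 + 14·63 = 51
u_9 = 71·51 + 14·73 = 84
u_10 = 71·84 + 14·51 = 82
u_11 = 71·82 + 14·84 = 14
u_12 = 71·14 + 14·82 = 8
u_13 = 71·8 + 14·14 = 85
u_14 = 71·85 + 14·8 = 36
u_15 = 71·36 + 14·85 = 60
u_16 = 71·60 + 14·36 = 11
u_17 = 71·11 + 14·60 = 69
u_18 = 71·69 + 14·11 = 9
u_19 = 71·9 + 14·69 = 53
u_20 = 71·53 + 14·9 = 9
u_21 = 71·9 + 14·53 = 23
u_22 = 71·23 + 14·9 = 13
u_23 = 71·13 + 14·23 = 81
u_24 = 71·81 + 14·13 = 16
u_25 = 71·16 + 14·81 = 39
u_26 = 71·39 + 14·16 = 83
u_27 = 71·83 + 14·39 = 37
u_28 = 71·37 + 14·83 = 6
u_29 = 71·6 + 14·37 = 71
u_30 = 71·71 + 14·6 = 81
u_31 = 71·81 + 14·71 = 52
u_32 = 71·52 + 14·81 = 73
u_33 = 71·73 + 14·52 = 91
u_34 = 71·91 + 14·73 = 14
u_35 = 71·14 + 14·91 = 37
u_36 = 71·37 + 14·14 = 10
u_37 = 71·10 + 14·37 = 64
u_38 = 71·64 + 14·10 = 28
u_39 = 71·28 + 14·64 = 71
u_40 = 71·71 + 14·28 = 1
u_41 = 71·1 + 14·71 = 95
u_42 = 71·95 + 14·1 = 66
u_43 = 71·66 + 14·95 = 2
u_44 = 71·2 + 14·66 = 96
u_45 = 71·96 + 14·2 = 54
u_46 = 71·54 + 14·96 = 37
u_47 = 71·37 + 14·54 = 85
u_48 = 71·85 + 14·37 = 54
u_49 = 71·54 + 14·85 = 77
u_50 = 71·77 + 14·54 = 15
u_51 = 71·15 + 14·77 = 9
u_52 = 71·9 + 14·15 = 73
u_53 = 71·73 + 14·9 = 71
u_54 = 71·71 + 14·73 = 49
u_55 = 71·49 + 14·71 = 11
u_56 = 71·11 + 14·49 = 12
u_57 = 71·12 + 14·11 = 36
u_58 = 71·36 + 14·12 = 8
u_59 = 71·8 + 14·36 = 5
u_60 = 71·5 + 14·8 = 79
u_61 = 71·79 + 14·5 = 53
u_62 = 71·53 + 14·79 = 19
u_63 = 71·19 + 14·53 = 54
u_64 = 71·54 + 14·19 = 26
u_65 = 71·26 + 14·54 = 80
u_66 = 71·80 + 14·26 = 30
u_67 = 71·30 + 14·80 = 49
u_68 = 71·49 + 14·30 = 19
u_69 = 71·19 + 14·49 = 95
u_70 = 71·95 + 14·19 = 27
u_71 = 71·27 + 14·95 = 46
u_72 = 71·46 + 14·27 = 55
u_73 = 71·55 + 14·46 = 87
u_74 = 71·87 + 14·55 = 60
u_75 = 71·60 + 14·87 = 46
u_76 = 71·46 + 14·60 = 32
u_77 = 71·32 + 14·46 = 6
u_78 = 71·6 + 14·32 = 1
u_79 = 71·1 + 14·6 = 58
u_80 = 71·58 + 14·1 = 58
u_81 = 71·58 + 14·58 = 80
u_82 = 71·80 + 14·58 = 90
u_83 = 71·90 + 14·80 = 41
u_84 = 71·41 + 14·90 = 0
u_85 = 71·0 + 14·41 = 89
u_86 = 71·89 + 14·0 = 14
u_87 = 71·14 + 14·89 = 9
u_88 = 71·9 + 14·14 = 59
u_89 = 71·59 + 14·9 = 47
u_90 = 71·47 + 14·59 = 89
u_91 = 71·89 + 14·47 = 90
u_92 = 71·90 + 14·89 = 70
u_93 = 71·70 + 14·90 = 22
u_94 = 71·22 + 14·70 = 20
u_95 = 71·20 + 14·22 = 79
u_96 = 71·79 + 14·20 = 69
u_97 = 71·69 + 14·79 = 88
(u_96, u_97) = (69, 88) = (u_0, u_1), so the sequence has period 96.
313 ≡ 25 (mod 96), hence u_313 = u_25 = 39.

39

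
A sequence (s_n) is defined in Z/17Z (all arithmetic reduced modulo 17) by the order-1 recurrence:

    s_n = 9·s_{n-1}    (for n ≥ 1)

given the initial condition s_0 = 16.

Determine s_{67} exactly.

2

s_1 = 9·16 = 8
s_2 = 9·8 = 4
s_3 = 9·4 = 2
s_4 = 9·2 = 1
s_5 = 9·1 = 9
s_6 = 9·9 = 13
s_7 = 9·13 = 15
s_8 = 9·15 = 16
(s_8) = (16) = (s_0), so the sequence has period 8.
67 ≡ 3 (mod 8), hence s_67 = s_3 = 2.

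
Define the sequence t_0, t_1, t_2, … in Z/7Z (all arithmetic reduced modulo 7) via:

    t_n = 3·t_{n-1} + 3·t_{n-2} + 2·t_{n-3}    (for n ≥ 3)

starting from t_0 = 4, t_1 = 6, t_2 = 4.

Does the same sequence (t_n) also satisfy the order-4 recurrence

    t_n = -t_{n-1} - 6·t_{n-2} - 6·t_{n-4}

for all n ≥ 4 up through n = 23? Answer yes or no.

Terms t_0..t_23: 4, 6, 4, 3, 5, 4, 5, 2, 1, 5, 1, 6, 3, 1, 3, 4, 2, 3, 2, 5, 6, 2, 6, 1
n=4: candidate gives 5, actual t_4 = 5 ✓
n=5: candidate gives 4, actual t_5 = 4 ✓
n=6: candidate gives 5, actual t_6 = 5 ✓
n=7: candidate gives 2, actual t_7 = 2 ✓
n=8: candidate gives 1, actual t_8 = 1 ✓
n=9: candidate gives 5, actual t_9 = 5 ✓
n=10: candidate gives 1, actual t_10 = 1 ✓
n=11: candidate gives 6, actual t_11 = 6 ✓
n=12: candidate gives 3, actual t_12 = 3 ✓
n=13: candidate gives 1, actual t_13 = 1 ✓
n=14: candidate gives 3, actual t_14 = 3 ✓
n=15: candidate gives 4, actual t_15 = 4 ✓
n=16: candidate gives 2, actual t_16 = 2 ✓
n=17: candidate gives 3, actual t_17 = 3 ✓
n=18: candidate gives 2, actual t_18 = 2 ✓
n=19: candidate gives 5, actual t_19 = 5 ✓
n=20: candidate gives 6, actual t_20 = 6 ✓
n=21: candidate gives 2, actual t_21 = 2 ✓
n=22: candidate gives 6, actual t_22 = 6 ✓
n=23: candidate gives 1, actual t_23 = 1 ✓

yes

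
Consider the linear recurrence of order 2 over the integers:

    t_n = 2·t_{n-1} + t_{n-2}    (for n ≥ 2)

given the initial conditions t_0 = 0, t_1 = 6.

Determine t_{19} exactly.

39750654

t_2 = 2·6 + 1·0 = 12
t_3 = 2·12 + 1·6 = 30
t_4 = 2·30 + 1·12 = 72
t_5 = 2·72 + 1·30 = 174
t_6 = 2·174 + 1·72 = 420
t_7 = 2·420 + 1·174 = 1014
t_8 = 2·1014 + 1·420 = 2448
t_9 = 2·2448 + 1·1014 = 5910
t_10 = 2·5910 + 1·2448 = 14268
t_11 = 2·14268 + 1·5910 = 34446
t_12 = 2·34446 + 1·14268 = 83160
t_13 = 2·83160 + 1·34446 = 200766
t_14 = 2·200766 + 1·83160 = 484692
t_15 = 2·484692 + 1·200766 = 1170150
t_16 = 2·1170150 + 1·484692 = 2824992
t_17 = 2·2824992 + 1·1170150 = 6820134
t_18 = 2·6820134 + 1·2824992 = 16465260
t_19 = 2·16465260 + 1·6820134 = 39750654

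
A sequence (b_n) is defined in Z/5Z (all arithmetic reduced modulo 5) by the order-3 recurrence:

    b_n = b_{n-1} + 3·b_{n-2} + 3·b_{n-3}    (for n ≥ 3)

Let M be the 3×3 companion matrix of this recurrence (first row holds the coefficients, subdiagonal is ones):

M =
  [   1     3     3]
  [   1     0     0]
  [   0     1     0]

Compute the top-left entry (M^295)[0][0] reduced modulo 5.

3

(M^295)[0][0] is the top entry after applying M 295 times to the unit state (1, 0, 0). Equivalently it is h_{297} for the auxiliary sequence (h_n) obeying the same recurrence with h_2 = 1 and h_i = 0 for 0 ≤ i < 2:
h_3 = 1·1 + 3·0 + 3·0 = 1
h_4 = 1·1 + 3·1 + 3·0 = 4
h_5 = 1·4 + 3·1 + 3·1 = 0
h_6 = 1·0 + 3·4 + 3·1 = 0
h_7 = 1·0 + 3·0 + 3·4 = 2
h_8 = 1·2 + 3·0 + 3·0 = 2
h_9 = 1·2 + 3·2 + 3·0 = 3
h_10 = 1·3 + 3·2 + 3·2 = 0
h_11 = 1·0 + 3·3 + 3·2 = 0
h_12 = 1·0 + 3·0 + 3·3 = 4
h_13 = 1·4 + 3·0 + 3·0 = 4
h_14 = 1·4 + 3·4 + 3·0 = 1
h_15 = 1·1 + 3·4 + 3·4 = 0
h_16 = 1·0 + 3·1 + 3·4 = 0
h_17 = 1·0 + 3·0 + 3·1 = 3
h_18 = 1·3 + 3·0 + 3·0 = 3
h_19 = 1·3 + 3·3 + 3·0 = 2
h_20 = 1·2 + 3·3 + 3·3 = 0
h_21 = 1·0 + 3·2 + 3·3 = 0
h_22 = 1·0 + 3·0 + 3·2 = 1
(h_20, h_21, h_22) = (0, 0, 1) = (h_0, h_1, h_2), so the sequence has period 20.
297 ≡ 17 (mod 20), hence h_297 = h_17 = 3.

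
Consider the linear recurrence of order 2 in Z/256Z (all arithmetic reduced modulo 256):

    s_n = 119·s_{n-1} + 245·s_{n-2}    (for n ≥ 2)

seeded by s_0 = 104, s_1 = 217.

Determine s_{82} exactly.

81

s_2 = 119·217 + 245·104 = 103
s_3 = 119·103 + 245·217 = 142
s_4 = 119·142 + 245·103 = 149
s_5 = 119·149 + 245·142 = 41
s_6 = 119·41 + 245·149 = 168
s_7 = 119·168 + 245·41 = 85
s_8 = 119·85 + 245·168 = 75
s_9 = 119·75 + 245·85 = 54
s_10 = 119·54 + 245·75 = 225
s_11 = 119·225 + 245·54 = 69
s_12 = 119·69 + 245·225 = 104
s_13 = 119·104 + 245·69 = 97
s_14 = 119·97 + 245·104 = 159
s_15 = 119·159 + 245·97 = 190
s_16 = 119·190 + 245·159 = 125
s_17 = 119·125 + 245·190 = 241
s_18 = 119·241 + 245·125 = 168
s_19 = 119·168 + 245·241 = 189
s_20 = 119·189 + 245·168 = 163
s_21 = 119·163 + 245·189 = 166
s_22 = 119·166 + 245·163 = 41
s_23 = 119·41 + 245·166 = 237
s_24 = 119·237 + 245·41 = 104
s_25 = 119·104 + 245·237 = 41
s_26 = 119·41 + 245·104 = 151
s_27 = 119·151 + 245·41 = 110
s_28 = 119·110 + 245·151 = 165
s_29 = 119·165 + 245·110 = 249
s_30 = 119·249 + 245·165 = 168
s_31 = 119·168 + 245·249 = 101
s_32 = 119·101 + 245·168 = 187
s_33 = 119·187 + 245·101 = 150
s_34 = 119·150 + 245·187 = 177
s_35 = 119·177 + 245·150 = 213
s_36 = 119·213 + 245·177 = 104
s_37 = 119·104 + 245·213 = 49
s_38 = 119·49 + 245·104 = 79
s_39 = 119·79 + 245·49 = 158
s_40 = 119·158 + 245·79 = 13
s_41 = 119·13 + 245·158 = 65
s_42 = 119·65 + 245·13 = 168
s_43 = 119·168 + 245·65 = 77
s_44 = 119·77 + 245·168 = 147
s_45 = 119·147 + 245·77 = 6
s_46 = 119·6 + 245·147 = 121
s_47 = 119·121 + 245·6 = 253
s_48 = 119·253 + 245·121 = 104
s_49 = 119·104 + 245·253 = 121
s_50 = 119·121 + 245·104 = 199
s_51 = 119·199 + 245·121 = 78
s_52 = 119·78 + 245·199 = 181
s_53 = 119·181 + 245·78 = 201
s_54 = 119·201 + 245·181 = 168
s_55 = 119·168 + 245·201 = 117
s_56 = 119·117 + 245·168 = 43
s_57 = 119·43 + 245·117 = 246
s_58 = 119·246 + 245·43 = 129
s_59 = 119·129 + 245·246 = 101
s_60 = 119·101 + 245·129 = 104
s_61 = 119·104 + 245·101 = 1
s_62 = 119·1 + 245·104 = 255
s_63 = 119·255 + 245·1 = 126
s_64 = 119·126 + 245·255 = 157
s_65 = 119·157 + 245·126 = 145
s_66 = 119·145 + 245·157 = 168
s_67 = 119·168 + 245·145 = 221
s_68 = 119·221 + 245·168 = 131
s_69 = 119·131 + 245·221 = 102
s_70 = 119·102 + 245·131 = 201
s_71 = 119·201 + 245·102 = 13
s_72 = 119·13 + 245·201 = 104
s_73 = 119·104 + 245·13 = 201
s_74 = 119·201 + 245·104 = 247
s_75 = 119·247 + 245·201 = 46
s_76 = 119·46 + 245·247 = 197
s_77 = 119·197 + 245·46 = 153
s_78 = 119·153 + 245·197 = 168
s_79 = 119·168 + 245·153 = 133
s_80 = 119·133 + 245·168 = 155
s_81 = 119·155 + 245·133 = 86
s_82 = 119·86 + 245·155 = 81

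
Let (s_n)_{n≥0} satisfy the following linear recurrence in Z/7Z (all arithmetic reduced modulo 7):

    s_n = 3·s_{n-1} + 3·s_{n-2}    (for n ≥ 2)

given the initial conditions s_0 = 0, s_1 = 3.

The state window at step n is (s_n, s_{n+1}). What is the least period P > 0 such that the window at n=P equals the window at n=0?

42

n=0: window = (0, 3)
n=1: window = (3, 2)
n=2: window = (2, 1)
n=3: window = (1, 2)
n=4: window = (2, 2)
n=5: window = (2, 5)
n=6: window = (5, 0)
n=7: window = (0, 1)
n=8: window = (1, 3)
n=9: window = (3, 5)
n=10: window = (5, 3)
n=11: window = (3, 3)
n=12: window = (3, 4)
n=13: window = (4, 0)
n=14: window = (0, 5)
n=15: window = (5, 1)
n=16: window = (1, 4)
n=17: window = (4, 1)
n=18: window = (1, 1)
n=19: window = (1, 6)
n=20: window = (6, 0)
n=21: window = (0, 4)
n=22: window = (4, 5)
n=23: window = (5, 6)
n=24: window = (6, 5)
n=25: window = (5, 5)
n=26: window = (5, 2)
n=27: window = (2, 0)
n=28: window = (0, 6)
n=29: window = (6, 4)
n=30: window = (4, 2)
n=31: window = (2, 4)
n=32: window = (4, 4)
n=33: window = (4, 3)
n=34: window = (3, 0)
n=35: window = (0, 2)
n=36: window = (2, 6)
n=37: window = (6, 3)
n=38: window = (3, 6)
n=39: window = (6, 6)
n=40: window = (6, 1)
n=41: window = (1, 0)
n=42: window = (0, 3)
window at n=42 equals window at n=0 → period = 42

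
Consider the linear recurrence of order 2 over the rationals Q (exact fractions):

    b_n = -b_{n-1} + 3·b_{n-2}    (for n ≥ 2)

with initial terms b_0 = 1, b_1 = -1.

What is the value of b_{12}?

14209

b_2 = -1·-1 + 3·1 = 4
b_3 = -1·4 + 3·-1 = -7
b_4 = -1·-7 + 3·4 = 19
b_5 = -1·19 + 3·-7 = -40
b_6 = -1·-40 + 3·19 = 97
b_7 = -1·97 + 3·-40 = -217
b_8 = -1·-217 + 3·97 = 508
b_9 = -1·508 + 3·-217 = -1159
b_10 = -1·-1159 + 3·508 = 2683
b_11 = -1·2683 + 3·-1159 = -6160
b_12 = -1·-6160 + 3·2683 = 14209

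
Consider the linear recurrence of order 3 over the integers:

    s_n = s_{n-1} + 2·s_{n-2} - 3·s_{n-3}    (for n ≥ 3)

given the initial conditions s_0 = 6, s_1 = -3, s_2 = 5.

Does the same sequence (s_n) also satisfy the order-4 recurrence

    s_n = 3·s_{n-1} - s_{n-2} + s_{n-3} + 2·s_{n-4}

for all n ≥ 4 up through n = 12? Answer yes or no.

no

Terms s_0..s_12: 6, -3, 5, -19, 0, -53, 4, -102, 65, -151, 285, -212, 811
n=4: candidate gives -53, actual s_4 = 0 ✗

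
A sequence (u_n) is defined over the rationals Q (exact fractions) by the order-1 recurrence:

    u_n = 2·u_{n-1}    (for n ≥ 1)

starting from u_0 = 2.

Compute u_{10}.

u_1 = 2·2 = 4
u_2 = 2·4 = 8
u_3 = 2·8 = 16
u_4 = 2·16 = 32
u_5 = 2·32 = 64
u_6 = 2·64 = 128
u_7 = 2·128 = 256
u_8 = 2·256 = 512
u_9 = 2·512 = 1024
u_10 = 2·1024 = 2048

2048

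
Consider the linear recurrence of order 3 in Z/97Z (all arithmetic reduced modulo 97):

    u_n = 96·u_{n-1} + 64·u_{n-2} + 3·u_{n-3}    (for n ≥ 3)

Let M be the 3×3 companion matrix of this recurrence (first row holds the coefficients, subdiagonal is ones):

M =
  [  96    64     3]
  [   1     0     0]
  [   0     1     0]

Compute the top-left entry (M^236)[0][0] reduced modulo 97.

(M^236)[0][0] is the top entry after applying M 236 times to the unit state (1, 0, 0). Equivalently it is h_{238} for the auxiliary sequence (h_n) obeying the same recurrence with h_2 = 1 and h_i = 0 for 0 ≤ i < 2:
h_3 = 96·1 + 64·0 + 3·0 = 96
h_4 = 96·96 + 64·1 + 3·0 = 65
h_5 = 96·65 + 64·96 + 3·1 = 68
h_6 = 96·68 + 64·65 + 3·96 = 15
h_7 = 96·15 + 64·68 + 3·65 = 70
h_8 = 96·70 + 64·15 + 3·68 = 27
Continuing the recurrence:
  h_9 = 36;  h_10 = 59;  h_11 = 95;  h_12 = 6;  h_13 = 43;  h_14 = 44
  h_15 = 10;  h_16 = 25;  h_17 = 68;  h_18 = 10;  h_19 = 52;  h_20 = 16
  h_21 = 44;  h_22 = 69;  h_23 = 79;  h_24 = 7;  h_25 = 18;  h_26 = 85
  h_27 = 21;  h_28 = 41;  h_29 = 6;  h_30 = 62;  h_31 = 57;  h_32 = 49
  h_33 = 2;  h_34 = 7;  h_35 = 74;  h_36 = 89;  h_37 = 12;  h_38 = 86
  h_39 = 76;  h_40 = 32;  h_41 = 46;  h_42 = 96;  h_43 = 34;  h_44 = 40
  h_45 = 96;  h_46 = 44;  h_47 = 12;  h_48 = 85;  h_49 = 39;  h_50 = 5
  h_51 = 30;  h_52 = 19;  h_53 = 73;  h_54 = 69;  h_55 = 4;  h_56 = 72
  h_57 = 3;  h_58 = 58;  h_59 = 59;  h_60 = 73;  h_61 = 94;  h_62 = 2
  h_63 = 25;  h_64 = 94;  h_65 = 57;  h_66 = 20;  h_67 = 30;  h_68 = 63
  h_69 = 74;  h_70 = 71;  h_71 = 4;  h_72 = 9;  h_73 = 72;  h_74 = 31
  h_75 = 45;  h_76 = 21;  h_77 = 42;  h_78 = 79;  h_79 = 53;  h_80 = 85
  h_81 = 52;  h_82 = 18;  h_83 = 73;  h_84 = 71;  h_85 = 96;  h_86 = 11
  h_87 = 41;  h_88 = 78;  h_89 = 57;  h_90 = 14;  h_91 = 85;  h_92 = 12
  h_93 = 38;  h_94 = 15;  h_95 = 28;  h_96 = 76;  h_97 = 15;  h_98 = 83
  h_99 = 38;  h_100 = 81;  h_101 = 78;  h_102 = 79;  h_103 = 15;  h_104 = 37
  h_105 = 93;  h_106 = 89;  h_107 = 57;  h_108 = 1;  h_109 = 34;  h_110 = 7
  h_111 = 38;  h_112 = 27;  h_113 = 1;  h_114 = 95;  h_115 = 50;  h_116 = 19
  h_117 = 71;  h_118 = 34;  h_119 = 8;  h_120 = 53;  h_121 = 76;  h_122 = 42
  h_123 = 34;  h_124 = 69;  h_125 = 2;  h_126 = 54;  h_127 = 87;  h_128 = 77
  h_129 = 27;  h_130 = 21;  h_131 = 95;  h_132 = 69;  h_133 = 60;  h_134 = 82
  h_135 = 85;  h_136 = 8;  h_137 = 52;  h_138 = 36;  h_139 = 18;  h_140 = 17
  h_141 = 79;  h_142 = 93;  h_143 = 67;  h_144 = 11;  h_145 = 94;  h_146 = 35
  h_147 = 0;  h_148 = 0;  h_149 = 8;  h_150 = 89;  h_151 = 35;  h_152 = 59
  h_153 = 23;  h_154 = 75;  h_155 = 22;  h_156 = 94;  h_157 = 84;  h_158 = 81
  h_159 = 48;  h_160 = 53;  h_161 = 61;  h_162 = 80;  h_163 = 6;  h_164 = 59
  h_165 = 80;  h_166 = 28;  h_167 = 31;  h_168 = 61;  h_169 = 67;  h_170 = 50
  h_171 = 56;  h_172 = 47;  h_173 = 1;  h_174 = 71;  h_175 = 37;  h_176 = 48
  h_177 = 11;  h_178 = 68;  h_179 = 4;  h_180 = 16;  h_181 = 56;  h_182 = 10
  h_183 = 33;  h_184 = 96;  h_185 = 9;  h_186 = 26;  h_187 = 62;  h_188 = 77
  h_189 = 89;  h_190 = 78;  h_191 = 29;  h_192 = 89;  h_193 = 61;  h_194 = 96
  h_195 = 1;  h_196 = 21;  h_197 = 40;  h_198 = 46;  h_199 = 55;  h_200 = 2
  h_201 = 67;  h_202 = 32;  h_203 = 91;  h_204 = 24;  h_205 = 76;  h_206 = 84
  h_207 = 2;  h_208 = 73;  h_209 = 16;  h_210 = 6;  h_211 = 73;  h_212 = 68
  h_213 = 63;  h_214 = 46;  h_215 = 19;  h_216 = 10;  h_217 = 83;  h_218 = 32
  h_219 = 72;  h_220 = 91;  h_221 = 54;  h_222 = 69;  h_223 = 71;  h_224 = 45
  h_225 = 50;  h_226 = 36;  h_227 = 1;  h_228 = 28;  h_229 = 47;  h_230 = 2
  h_231 = 83;  h_232 = 89;  h_233 = 88;  h_234 = 37;  h_235 = 42;  h_236 = 68
h_237 = 96·68 + 64·42 + 3·37 = 15
h_238 = 96·15 + 64·68 + 3·42 = 1

1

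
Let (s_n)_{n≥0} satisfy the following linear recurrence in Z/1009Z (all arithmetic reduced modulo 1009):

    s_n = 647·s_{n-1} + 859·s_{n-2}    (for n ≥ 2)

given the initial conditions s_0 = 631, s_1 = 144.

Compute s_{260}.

444

s_2 = 647·144 + 859·631 = 536
s_3 = 647·536 + 859·144 = 294
s_4 = 647·294 + 859·536 = 846
s_5 = 647·846 + 859·294 = 780
s_6 = 647·780 + 859·846 = 394
s_7 = 647·394 + 859·780 = 694
s_8 = 647·694 + 859·394 = 444
s_9 = 647·444 + 859·694 = 539
s_10 = 647·539 + 859·444 = 622
s_11 = 647·622 + 859·539 = 722
s_12 = 647·722 + 859·622 = 504
s_13 = 647·504 + 859·722 = 853
s_14 = 647·853 + 859·504 = 43
s_15 = 647·43 + 859·853 = 771
s_16 = 647·771 + 859·43 = 1004
s_17 = 647·1004 + 859·771 = 177
s_18 = 647·177 + 859·1004 = 243
s_19 = 647·243 + 859·177 = 510
s_20 = 647·510 + 859·243 = 910
s_21 = 647·910 + 859·510 = 707
s_22 = 647·707 + 859·910 = 67
s_23 = 647·67 + 859·707 = 866
s_24 = 647·866 + 859·67 = 347
s_25 = 647·347 + 859·866 = 772
s_26 = 647·772 + 859·347 = 447
s_27 = 647·447 + 859·772 = 870
s_28 = 647·870 + 859·447 = 421
s_29 = 647·421 + 859·870 = 627
s_30 = 647·627 + 859·421 = 468
s_31 = 647·468 + 859·627 = 892
s_32 = 647·892 + 859·468 = 406
s_33 = 647·406 + 859·892 = 739
s_34 = 647·739 + 859·406 = 516
s_35 = 647·516 + 859·739 = 13
s_36 = 647·13 + 859·516 = 632
s_37 = 647·632 + 859·13 = 327
s_38 = 647·327 + 859·632 = 734
s_39 = 647·734 + 859·327 = 50
s_40 = 647·50 + 859·734 = 952
s_41 = 647·952 + 859·50 = 17
s_42 = 647·17 + 859·952 = 378
s_43 = 647·378 + 859·17 = 865
s_44 = 647·865 + 859·378 = 473
s_45 = 647·473 + 859·865 = 715
s_46 = 647·715 + 859·473 = 163
s_47 = 647·163 + 859·715 = 229
s_48 = 647·229 + 859·163 = 615
s_49 = 647·615 + 859·229 = 315
s_50 = 647·315 + 859·615 = 565
s_51 = 647·565 + 859·315 = 470
s_52 = 647·470 + 859·565 = 387
s_53 = 647·387 + 859·470 = 287
s_54 = 647·287 + 859·387 = 505
s_55 = 647·505 + 859·287 = 156
s_56 = 647·156 + 859·505 = 966
s_57 = 647·966 + 859·156 = 238
s_58 = 647·238 + 859·966 = 5
s_59 = 647·5 + 859·238 = 832
s_60 = 647·832 + 859·5 = 766
s_61 = 647·766 + 859·832 = 499
s_62 = 647·499 + 859·766 = 99
s_63 = 647·99 + 859·499 = 302
s_64 = 647·302 + 859·99 = 942
s_65 = 647·942 + 859·302 = 143
s_66 = 647·143 + 859·942 = 662
s_67 = 647·662 + 859·143 = 237
s_68 = 647·237 + 859·662 = 562
s_69 = 647·562 + 859·237 = 139
s_70 = 647·139 + 859·562 = 588
s_71 = 647·588 + 859·139 = 382
s_72 = 647·382 + 859·588 = 541
s_73 = 647·541 + 859·382 = 117
s_74 = 647·117 + 859·541 = 603
s_75 = 647·603 + 859·117 = 270
s_76 = 647·270 + 859·603 = 493
s_77 = 647·493 + 859·270 = 996
s_78 = 647·996 + 859·493 = 377
s_79 = 647·377 + 859·996 = 682
s_80 = 647·682 + 859·377 = 275
s_81 = 647·275 + 859·682 = 959
s_82 = 647·959 + 859·275 = 57
s_83 = 647·57 + 859·959 = 992
s_84 = 647·992 + 859·57 = 631
s_85 = 647·631 + 859·992 = 144
(s_84, s_85) = (631, 144) = (s_0, s_1), so the sequence has period 84.
260 ≡ 8 (mod 84), hence s_260 = s_8 = 444.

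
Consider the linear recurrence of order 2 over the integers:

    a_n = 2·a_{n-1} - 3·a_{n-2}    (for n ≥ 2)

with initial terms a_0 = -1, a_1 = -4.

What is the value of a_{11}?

a_2 = 2·-4 + -3·-1 = -5
a_3 = 2·-5 + -3·-4 = 2
a_4 = 2·2 + -3·-5 = 19
a_5 = 2·19 + -3·2 = 32
a_6 = 2·32 + -3·19 = 7
a_7 = 2·7 + -3·32 = -82
a_8 = 2·-82 + -3·7 = -185
a_9 = 2·-185 + -3·-82 = -124
a_10 = 2·-124 + -3·-185 = 307
a_11 = 2·307 + -3·-124 = 986

986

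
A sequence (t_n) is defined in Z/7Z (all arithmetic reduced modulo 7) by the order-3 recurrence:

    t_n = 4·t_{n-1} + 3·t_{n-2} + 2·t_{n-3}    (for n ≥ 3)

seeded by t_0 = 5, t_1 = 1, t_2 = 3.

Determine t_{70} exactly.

6

t_3 = 4·3 + 3·1 + 2·5 = 4
t_4 = 4·4 + 3·3 + 2·1 = 6
t_5 = 4·6 + 3·4 + 2·3 = 0
t_6 = 4·0 + 3·6 + 2·4 = 5
t_7 = 4·5 + 3·0 + 2·6 = 4
t_8 = 4·4 + 3·5 + 2·0 = 3
t_9 = 4·3 + 3·4 + 2·5 = 6
t_10 = 4·6 + 3·3 + 2·4 = 6
t_11 = 4·6 + 3·6 + 2·3 = 6
t_12 = 4·6 + 3·6 + 2·6 = 5
t_13 = 4·5 + 3·6 + 2·6 = 1
t_14 = 4·1 + 3·5 + 2·6 = 3
(t_12, t_13, t_14) = (5, 1, 3) = (t_0, t_1, t_2), so the sequence has period 12.
70 ≡ 10 (mod 12), hence t_70 = t_10 = 6.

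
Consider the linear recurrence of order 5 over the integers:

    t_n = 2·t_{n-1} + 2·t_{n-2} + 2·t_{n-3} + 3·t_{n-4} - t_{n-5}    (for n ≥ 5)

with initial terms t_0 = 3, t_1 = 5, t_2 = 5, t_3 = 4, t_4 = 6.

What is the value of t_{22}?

4577364563

t_5 = 2·6 + 2·4 + 2·5 + 3·5 + -1·3 = 42
t_6 = 2·42 + 2·6 + 2·4 + 3·5 + -1·5 = 114
t_7 = 2·114 + 2·42 + 2·6 + 3·4 + -1·5 = 331
t_8 = 2·331 + 2·114 + 2·42 + 3·6 + -1·4 = 988
t_9 = 2·988 + 2·331 + 2·114 + 3·42 + -1·6 = 2986
t_10 = 2·2986 + 2·988 + 2·331 + 3·114 + -1·42 = 8910
t_11 = 2·8910 + 2·2986 + 2·988 + 3·331 + -1·114 = 26647
t_12 = 2·26647 + 2·8910 + 2·2986 + 3·988 + -1·331 = 79719
t_13 = 2·79719 + 2·26647 + 2·8910 + 3·2986 + -1·988 = 238522
t_14 = 2·238522 + 2·79719 + 2·26647 + 3·8910 + -1·2986 = 713520
t_15 = 2·713520 + 2·238522 + 2·79719 + 3·26647 + -1·8910 = 2134553
t_16 = 2·2134553 + 2·713520 + 2·238522 + 3·79719 + -1·26647 = 6385700
t_17 = 2·6385700 + 2·2134553 + 2·713520 + 3·238522 + -1·79719 = 19103393
t_18 = 2·19103393 + 2·6385700 + 2·2134553 + 3·713520 + -1·238522 = 57149330
t_19 = 2·57149330 + 2·19103393 + 2·6385700 + 3·2134553 + -1·713520 = 170966985
t_20 = 2·170966985 + 2·57149330 + 2·19103393 + 3·6385700 + -1·2134553 = 511461963
t_21 = 2·511461963 + 2·170966985 + 2·57149330 + 3·19103393 + -1·6385700 = 1530081035
t_22 = 2·1530081035 + 2·511461963 + 2·170966985 + 3·57149330 + -1·19103393 = 4577364563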